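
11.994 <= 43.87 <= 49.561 True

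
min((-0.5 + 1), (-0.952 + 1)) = 0.048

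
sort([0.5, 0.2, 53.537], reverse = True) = [53.537, 0.5, 0.2]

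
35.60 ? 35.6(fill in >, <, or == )==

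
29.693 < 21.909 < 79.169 False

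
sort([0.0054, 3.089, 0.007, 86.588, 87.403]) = [0.0054, 0.007, 3.089, 86.588, 87.403]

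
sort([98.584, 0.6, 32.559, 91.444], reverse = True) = [98.584, 91.444, 32.559, 0.6]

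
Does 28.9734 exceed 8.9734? Yes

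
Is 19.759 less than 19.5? No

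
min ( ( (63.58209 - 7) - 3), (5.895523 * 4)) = 23.582092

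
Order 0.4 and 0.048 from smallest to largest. 0.048, 0.4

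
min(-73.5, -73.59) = -73.59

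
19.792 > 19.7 True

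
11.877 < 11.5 False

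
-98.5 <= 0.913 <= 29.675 True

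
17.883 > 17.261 True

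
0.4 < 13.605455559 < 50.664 True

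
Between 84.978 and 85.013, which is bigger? 85.013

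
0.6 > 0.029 True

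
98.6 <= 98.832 True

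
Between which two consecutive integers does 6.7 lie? 6 and 7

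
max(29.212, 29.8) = 29.8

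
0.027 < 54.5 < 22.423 False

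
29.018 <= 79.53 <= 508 True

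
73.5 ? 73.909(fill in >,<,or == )<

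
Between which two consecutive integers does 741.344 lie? 741 and 742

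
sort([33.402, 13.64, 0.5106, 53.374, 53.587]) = [0.5106, 13.64, 33.402, 53.374, 53.587]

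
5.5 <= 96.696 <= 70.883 False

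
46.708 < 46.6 False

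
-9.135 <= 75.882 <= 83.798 True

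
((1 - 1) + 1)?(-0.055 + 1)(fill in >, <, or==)>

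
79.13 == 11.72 False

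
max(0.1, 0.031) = 0.1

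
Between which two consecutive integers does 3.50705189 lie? 3 and 4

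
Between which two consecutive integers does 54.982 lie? 54 and 55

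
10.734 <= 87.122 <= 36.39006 False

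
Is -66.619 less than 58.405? Yes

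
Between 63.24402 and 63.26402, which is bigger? 63.26402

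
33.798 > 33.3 True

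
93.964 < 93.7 False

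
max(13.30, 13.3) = 13.3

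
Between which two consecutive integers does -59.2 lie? -60 and -59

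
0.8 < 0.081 False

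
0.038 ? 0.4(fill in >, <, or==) <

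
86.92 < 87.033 True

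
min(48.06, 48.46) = 48.06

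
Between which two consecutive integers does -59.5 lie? -60 and -59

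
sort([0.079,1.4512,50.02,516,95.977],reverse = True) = [516,95.977,50.02,1.4512,0.079]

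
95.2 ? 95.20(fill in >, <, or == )==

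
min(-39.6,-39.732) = -39.732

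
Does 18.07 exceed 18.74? No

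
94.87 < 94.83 False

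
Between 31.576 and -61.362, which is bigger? 31.576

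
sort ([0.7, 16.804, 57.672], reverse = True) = [57.672, 16.804, 0.7]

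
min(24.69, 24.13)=24.13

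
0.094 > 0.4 False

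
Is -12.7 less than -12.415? Yes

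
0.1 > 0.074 True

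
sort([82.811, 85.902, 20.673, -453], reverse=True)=[85.902, 82.811, 20.673, -453]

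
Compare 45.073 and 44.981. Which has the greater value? 45.073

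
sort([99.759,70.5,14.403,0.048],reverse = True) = [99.759,70.5,14.403,0.048]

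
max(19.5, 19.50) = 19.50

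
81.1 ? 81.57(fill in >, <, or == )<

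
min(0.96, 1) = 0.96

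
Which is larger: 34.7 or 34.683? 34.7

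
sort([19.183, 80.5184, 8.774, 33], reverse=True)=[80.5184, 33, 19.183, 8.774]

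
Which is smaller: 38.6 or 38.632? 38.6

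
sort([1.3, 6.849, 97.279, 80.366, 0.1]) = [0.1, 1.3, 6.849, 80.366, 97.279]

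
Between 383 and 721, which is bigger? 721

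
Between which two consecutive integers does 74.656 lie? 74 and 75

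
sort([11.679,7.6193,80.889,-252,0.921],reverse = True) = [80.889,11.679,7.6193,0.921,-252]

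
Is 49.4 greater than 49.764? No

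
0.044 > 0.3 False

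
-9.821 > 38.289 False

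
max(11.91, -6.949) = 11.91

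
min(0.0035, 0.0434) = 0.0035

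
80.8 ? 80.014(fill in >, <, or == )>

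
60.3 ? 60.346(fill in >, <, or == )<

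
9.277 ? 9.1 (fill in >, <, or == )>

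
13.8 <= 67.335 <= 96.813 True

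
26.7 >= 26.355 True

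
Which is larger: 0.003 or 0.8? 0.8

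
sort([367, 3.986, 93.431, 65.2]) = [3.986, 65.2, 93.431, 367]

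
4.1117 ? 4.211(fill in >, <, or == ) <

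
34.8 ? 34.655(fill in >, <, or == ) >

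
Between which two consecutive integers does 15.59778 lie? 15 and 16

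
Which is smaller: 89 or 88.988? 88.988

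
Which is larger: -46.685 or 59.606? 59.606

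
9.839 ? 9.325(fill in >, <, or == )>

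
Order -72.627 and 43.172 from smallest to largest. -72.627, 43.172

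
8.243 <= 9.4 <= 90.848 True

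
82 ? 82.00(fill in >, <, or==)==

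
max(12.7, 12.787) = 12.787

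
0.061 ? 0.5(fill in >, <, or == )<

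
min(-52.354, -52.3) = -52.354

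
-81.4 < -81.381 True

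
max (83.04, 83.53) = 83.53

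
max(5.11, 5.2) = 5.2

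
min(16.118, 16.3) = 16.118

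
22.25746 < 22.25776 True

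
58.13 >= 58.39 False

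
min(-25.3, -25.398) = -25.398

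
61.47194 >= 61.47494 False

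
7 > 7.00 False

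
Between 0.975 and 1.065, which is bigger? 1.065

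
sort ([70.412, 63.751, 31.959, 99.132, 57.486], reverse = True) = [99.132, 70.412, 63.751, 57.486, 31.959]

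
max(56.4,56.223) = 56.4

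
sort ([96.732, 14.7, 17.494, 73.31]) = [14.7, 17.494, 73.31, 96.732]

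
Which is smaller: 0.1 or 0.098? 0.098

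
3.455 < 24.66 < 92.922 True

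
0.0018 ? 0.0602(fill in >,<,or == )<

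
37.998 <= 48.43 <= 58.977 True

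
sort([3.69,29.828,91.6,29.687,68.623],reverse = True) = [91.6,68.623,29.828,29.687,3.69]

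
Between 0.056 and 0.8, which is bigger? 0.8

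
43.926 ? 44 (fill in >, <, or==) <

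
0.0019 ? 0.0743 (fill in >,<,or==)<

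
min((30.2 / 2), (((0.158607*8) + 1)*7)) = 15.1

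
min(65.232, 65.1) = 65.1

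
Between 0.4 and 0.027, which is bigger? 0.4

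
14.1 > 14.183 False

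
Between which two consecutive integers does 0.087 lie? 0 and 1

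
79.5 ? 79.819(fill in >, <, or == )<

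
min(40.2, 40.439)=40.2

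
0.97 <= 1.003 True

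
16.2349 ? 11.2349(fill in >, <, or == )>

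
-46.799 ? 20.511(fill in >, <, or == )<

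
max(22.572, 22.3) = 22.572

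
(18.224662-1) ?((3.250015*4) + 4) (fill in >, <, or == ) >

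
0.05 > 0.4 False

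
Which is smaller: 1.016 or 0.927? 0.927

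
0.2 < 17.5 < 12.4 False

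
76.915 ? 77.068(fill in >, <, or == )<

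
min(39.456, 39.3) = 39.3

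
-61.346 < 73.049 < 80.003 True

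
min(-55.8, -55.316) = -55.8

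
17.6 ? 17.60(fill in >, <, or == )==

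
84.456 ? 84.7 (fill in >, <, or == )<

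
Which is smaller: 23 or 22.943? 22.943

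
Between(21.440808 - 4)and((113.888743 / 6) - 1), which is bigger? ((113.888743 / 6) - 1)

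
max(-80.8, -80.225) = -80.225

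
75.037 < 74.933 False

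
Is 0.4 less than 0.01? No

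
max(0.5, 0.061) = 0.5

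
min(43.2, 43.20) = 43.2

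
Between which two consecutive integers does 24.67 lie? 24 and 25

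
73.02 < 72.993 False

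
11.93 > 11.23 True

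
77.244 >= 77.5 False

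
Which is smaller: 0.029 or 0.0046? 0.0046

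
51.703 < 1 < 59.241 False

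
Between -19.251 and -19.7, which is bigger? -19.251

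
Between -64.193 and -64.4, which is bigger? -64.193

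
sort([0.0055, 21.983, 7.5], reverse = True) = [21.983, 7.5, 0.0055]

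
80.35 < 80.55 True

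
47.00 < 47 False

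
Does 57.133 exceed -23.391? Yes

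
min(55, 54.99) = 54.99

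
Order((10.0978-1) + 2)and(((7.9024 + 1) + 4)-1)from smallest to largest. ((10.0978-1) + 2), (((7.9024 + 1) + 4)-1)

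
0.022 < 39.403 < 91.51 True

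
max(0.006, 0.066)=0.066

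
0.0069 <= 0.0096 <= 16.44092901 True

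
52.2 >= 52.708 False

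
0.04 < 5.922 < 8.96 True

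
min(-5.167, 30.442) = -5.167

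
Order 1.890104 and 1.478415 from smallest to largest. 1.478415, 1.890104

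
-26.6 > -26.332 False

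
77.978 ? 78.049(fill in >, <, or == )<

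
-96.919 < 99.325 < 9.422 False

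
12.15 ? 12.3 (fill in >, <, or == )<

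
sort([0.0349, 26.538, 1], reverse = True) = [26.538, 1, 0.0349]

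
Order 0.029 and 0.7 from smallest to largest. 0.029, 0.7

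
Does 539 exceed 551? No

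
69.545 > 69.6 False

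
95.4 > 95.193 True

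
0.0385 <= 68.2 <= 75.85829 True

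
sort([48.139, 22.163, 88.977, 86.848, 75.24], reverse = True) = [88.977, 86.848, 75.24, 48.139, 22.163]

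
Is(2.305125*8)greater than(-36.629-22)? Yes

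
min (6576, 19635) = 6576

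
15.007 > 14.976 True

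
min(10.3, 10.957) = 10.3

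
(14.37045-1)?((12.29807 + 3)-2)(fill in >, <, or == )>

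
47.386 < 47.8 True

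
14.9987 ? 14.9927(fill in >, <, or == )>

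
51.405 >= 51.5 False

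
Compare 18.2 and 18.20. They are equal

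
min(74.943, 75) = 74.943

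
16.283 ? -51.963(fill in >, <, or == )>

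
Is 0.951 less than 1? Yes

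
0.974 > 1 False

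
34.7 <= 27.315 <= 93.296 False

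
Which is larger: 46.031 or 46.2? 46.2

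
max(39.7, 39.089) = 39.7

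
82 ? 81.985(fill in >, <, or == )>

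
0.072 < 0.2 True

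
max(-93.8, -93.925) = -93.8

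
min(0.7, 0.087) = 0.087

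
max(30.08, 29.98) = 30.08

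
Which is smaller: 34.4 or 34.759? 34.4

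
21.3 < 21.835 True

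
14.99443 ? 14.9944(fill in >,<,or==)>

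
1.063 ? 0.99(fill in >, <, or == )>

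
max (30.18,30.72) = 30.72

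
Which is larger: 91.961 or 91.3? 91.961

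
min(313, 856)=313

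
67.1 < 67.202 True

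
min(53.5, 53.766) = 53.5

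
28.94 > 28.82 True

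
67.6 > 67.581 True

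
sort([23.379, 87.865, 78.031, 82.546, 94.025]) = [23.379, 78.031, 82.546, 87.865, 94.025]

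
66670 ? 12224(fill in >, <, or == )>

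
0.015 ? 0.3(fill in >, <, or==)<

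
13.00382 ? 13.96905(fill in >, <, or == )<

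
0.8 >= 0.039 True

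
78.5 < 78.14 False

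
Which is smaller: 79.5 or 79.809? 79.5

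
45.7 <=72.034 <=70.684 False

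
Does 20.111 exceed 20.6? No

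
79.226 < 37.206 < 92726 False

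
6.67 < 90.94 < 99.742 True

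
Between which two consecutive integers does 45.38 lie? 45 and 46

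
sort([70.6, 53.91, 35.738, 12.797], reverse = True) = [70.6, 53.91, 35.738, 12.797]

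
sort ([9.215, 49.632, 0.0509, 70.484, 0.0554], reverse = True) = [70.484, 49.632, 9.215, 0.0554, 0.0509]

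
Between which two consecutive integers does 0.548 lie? 0 and 1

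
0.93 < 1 True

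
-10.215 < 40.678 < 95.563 True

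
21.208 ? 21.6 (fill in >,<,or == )<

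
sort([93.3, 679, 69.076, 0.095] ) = [0.095, 69.076, 93.3, 679]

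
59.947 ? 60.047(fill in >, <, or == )<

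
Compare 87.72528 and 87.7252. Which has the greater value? 87.72528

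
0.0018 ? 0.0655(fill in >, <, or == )<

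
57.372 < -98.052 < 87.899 False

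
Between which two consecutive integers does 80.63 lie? 80 and 81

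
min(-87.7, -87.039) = -87.7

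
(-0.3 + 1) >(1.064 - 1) True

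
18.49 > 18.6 False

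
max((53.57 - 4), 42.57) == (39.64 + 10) False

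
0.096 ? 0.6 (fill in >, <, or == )<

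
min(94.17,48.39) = 48.39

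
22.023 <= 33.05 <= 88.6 True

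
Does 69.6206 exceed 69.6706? No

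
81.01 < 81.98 True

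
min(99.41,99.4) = 99.4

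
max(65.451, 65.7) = 65.7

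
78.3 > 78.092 True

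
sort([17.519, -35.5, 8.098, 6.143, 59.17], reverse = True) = [59.17, 17.519, 8.098, 6.143, -35.5]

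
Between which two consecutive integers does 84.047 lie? 84 and 85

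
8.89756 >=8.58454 True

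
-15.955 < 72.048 True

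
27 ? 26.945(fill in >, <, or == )>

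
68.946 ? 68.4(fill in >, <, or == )>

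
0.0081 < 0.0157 True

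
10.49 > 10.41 True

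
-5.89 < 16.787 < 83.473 True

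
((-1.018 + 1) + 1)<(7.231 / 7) True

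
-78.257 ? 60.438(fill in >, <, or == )<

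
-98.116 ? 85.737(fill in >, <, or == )<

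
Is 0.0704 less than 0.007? No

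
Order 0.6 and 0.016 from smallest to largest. 0.016, 0.6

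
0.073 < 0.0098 False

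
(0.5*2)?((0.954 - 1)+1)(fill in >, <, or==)>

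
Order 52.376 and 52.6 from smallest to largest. 52.376, 52.6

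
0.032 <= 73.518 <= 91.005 True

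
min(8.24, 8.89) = 8.24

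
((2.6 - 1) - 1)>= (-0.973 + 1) True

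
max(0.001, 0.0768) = 0.0768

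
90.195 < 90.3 True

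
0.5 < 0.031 False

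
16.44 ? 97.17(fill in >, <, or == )<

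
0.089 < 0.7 True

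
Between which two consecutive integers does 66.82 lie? 66 and 67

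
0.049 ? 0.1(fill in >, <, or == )<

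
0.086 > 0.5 False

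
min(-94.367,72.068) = -94.367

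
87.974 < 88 True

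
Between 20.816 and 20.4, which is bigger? 20.816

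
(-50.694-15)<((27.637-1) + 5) True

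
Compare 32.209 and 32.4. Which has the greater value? 32.4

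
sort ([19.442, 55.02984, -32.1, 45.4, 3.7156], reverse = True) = [55.02984, 45.4, 19.442, 3.7156, -32.1]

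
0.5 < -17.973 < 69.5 False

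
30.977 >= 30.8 True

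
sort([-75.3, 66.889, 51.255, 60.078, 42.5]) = [-75.3, 42.5, 51.255, 60.078, 66.889]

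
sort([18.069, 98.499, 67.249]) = [18.069, 67.249, 98.499]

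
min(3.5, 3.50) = 3.5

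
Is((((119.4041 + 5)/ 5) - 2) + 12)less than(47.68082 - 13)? No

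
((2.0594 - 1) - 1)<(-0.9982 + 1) False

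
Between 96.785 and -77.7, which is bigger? 96.785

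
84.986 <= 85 True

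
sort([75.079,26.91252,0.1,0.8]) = [0.1,0.8,26.91252,75.079]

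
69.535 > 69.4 True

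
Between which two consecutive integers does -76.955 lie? -77 and -76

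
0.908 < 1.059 True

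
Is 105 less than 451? Yes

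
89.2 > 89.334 False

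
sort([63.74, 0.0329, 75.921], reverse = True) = [75.921, 63.74, 0.0329]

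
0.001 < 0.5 True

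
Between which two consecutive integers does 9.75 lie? 9 and 10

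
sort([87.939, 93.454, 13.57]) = [13.57, 87.939, 93.454]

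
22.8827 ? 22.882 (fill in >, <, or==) >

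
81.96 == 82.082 False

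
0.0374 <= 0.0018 False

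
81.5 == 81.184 False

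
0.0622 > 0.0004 True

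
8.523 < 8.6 True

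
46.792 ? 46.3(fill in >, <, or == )>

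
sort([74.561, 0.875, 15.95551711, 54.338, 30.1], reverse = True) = [74.561, 54.338, 30.1, 15.95551711, 0.875]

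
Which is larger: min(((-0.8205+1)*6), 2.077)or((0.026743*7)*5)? min(((-0.8205+1)*6), 2.077)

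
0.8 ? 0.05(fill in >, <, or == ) >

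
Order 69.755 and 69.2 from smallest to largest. 69.2, 69.755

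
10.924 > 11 False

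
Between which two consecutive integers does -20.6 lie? -21 and -20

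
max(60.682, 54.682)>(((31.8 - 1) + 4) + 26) False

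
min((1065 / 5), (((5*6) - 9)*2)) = 42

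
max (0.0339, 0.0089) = 0.0339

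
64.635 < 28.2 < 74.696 False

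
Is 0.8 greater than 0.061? Yes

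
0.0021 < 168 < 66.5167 False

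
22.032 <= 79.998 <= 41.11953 False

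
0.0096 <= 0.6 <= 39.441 True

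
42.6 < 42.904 True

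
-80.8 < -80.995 False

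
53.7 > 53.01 True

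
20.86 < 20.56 False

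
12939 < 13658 True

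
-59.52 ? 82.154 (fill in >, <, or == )<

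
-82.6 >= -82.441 False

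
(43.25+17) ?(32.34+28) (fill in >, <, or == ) <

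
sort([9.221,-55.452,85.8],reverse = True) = [85.8,9.221,-55.452]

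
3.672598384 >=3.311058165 True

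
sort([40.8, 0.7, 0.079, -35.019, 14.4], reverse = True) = [40.8, 14.4, 0.7, 0.079, -35.019]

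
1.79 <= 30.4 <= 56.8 True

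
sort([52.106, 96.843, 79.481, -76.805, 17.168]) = [-76.805, 17.168, 52.106, 79.481, 96.843]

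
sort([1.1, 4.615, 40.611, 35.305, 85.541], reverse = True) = [85.541, 40.611, 35.305, 4.615, 1.1]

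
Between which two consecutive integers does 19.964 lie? 19 and 20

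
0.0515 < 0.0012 False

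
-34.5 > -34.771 True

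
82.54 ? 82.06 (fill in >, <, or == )>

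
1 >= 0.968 True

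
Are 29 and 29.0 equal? Yes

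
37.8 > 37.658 True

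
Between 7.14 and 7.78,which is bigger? 7.78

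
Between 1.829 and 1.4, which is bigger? 1.829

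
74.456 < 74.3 False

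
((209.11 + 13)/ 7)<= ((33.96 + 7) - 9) True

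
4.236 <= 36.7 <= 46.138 True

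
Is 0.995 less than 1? Yes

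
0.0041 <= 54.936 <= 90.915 True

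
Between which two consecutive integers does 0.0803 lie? 0 and 1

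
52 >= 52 True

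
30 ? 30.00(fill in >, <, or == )==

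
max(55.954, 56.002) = 56.002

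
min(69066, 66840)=66840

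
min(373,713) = 373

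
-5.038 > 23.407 False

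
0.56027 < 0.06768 False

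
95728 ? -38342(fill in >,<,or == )>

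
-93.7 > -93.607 False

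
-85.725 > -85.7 False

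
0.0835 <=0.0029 False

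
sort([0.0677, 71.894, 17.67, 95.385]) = [0.0677, 17.67, 71.894, 95.385]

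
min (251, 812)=251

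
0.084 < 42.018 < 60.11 True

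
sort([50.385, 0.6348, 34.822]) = [0.6348, 34.822, 50.385]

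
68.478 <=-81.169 False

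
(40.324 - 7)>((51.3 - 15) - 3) True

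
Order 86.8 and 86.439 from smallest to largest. 86.439, 86.8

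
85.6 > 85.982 False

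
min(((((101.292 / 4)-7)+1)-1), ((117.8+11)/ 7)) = 18.323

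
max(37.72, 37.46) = 37.72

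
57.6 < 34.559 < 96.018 False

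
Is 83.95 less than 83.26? No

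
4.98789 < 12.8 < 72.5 True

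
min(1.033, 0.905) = 0.905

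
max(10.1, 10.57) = 10.57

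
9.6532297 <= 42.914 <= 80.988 True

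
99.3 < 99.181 False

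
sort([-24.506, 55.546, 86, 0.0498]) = [-24.506, 0.0498, 55.546, 86]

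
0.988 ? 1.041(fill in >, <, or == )<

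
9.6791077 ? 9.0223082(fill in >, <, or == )>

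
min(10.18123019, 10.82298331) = 10.18123019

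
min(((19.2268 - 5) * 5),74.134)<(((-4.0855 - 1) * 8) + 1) False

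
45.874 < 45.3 False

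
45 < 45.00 False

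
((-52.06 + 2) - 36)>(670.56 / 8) False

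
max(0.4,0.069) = 0.4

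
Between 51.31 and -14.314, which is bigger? 51.31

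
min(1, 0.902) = 0.902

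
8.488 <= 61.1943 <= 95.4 True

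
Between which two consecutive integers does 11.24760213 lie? 11 and 12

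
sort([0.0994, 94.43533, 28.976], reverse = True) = [94.43533, 28.976, 0.0994]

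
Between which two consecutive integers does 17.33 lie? 17 and 18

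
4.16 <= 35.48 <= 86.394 True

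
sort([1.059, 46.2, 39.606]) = [1.059, 39.606, 46.2]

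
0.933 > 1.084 False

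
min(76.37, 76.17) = 76.17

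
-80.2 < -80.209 False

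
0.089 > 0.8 False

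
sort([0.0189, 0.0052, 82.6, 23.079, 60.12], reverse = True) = [82.6, 60.12, 23.079, 0.0189, 0.0052]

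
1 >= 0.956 True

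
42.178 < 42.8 True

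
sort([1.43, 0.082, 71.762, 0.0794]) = [0.0794, 0.082, 1.43, 71.762]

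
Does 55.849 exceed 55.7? Yes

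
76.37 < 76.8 True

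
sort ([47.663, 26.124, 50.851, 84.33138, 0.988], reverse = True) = [84.33138, 50.851, 47.663, 26.124, 0.988]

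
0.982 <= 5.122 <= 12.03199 True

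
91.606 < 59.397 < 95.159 False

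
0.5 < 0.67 True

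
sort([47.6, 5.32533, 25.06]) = [5.32533, 25.06, 47.6]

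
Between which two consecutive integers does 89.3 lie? 89 and 90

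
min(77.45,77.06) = 77.06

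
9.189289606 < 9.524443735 True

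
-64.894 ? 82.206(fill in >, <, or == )<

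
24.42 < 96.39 True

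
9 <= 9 True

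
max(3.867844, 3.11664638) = 3.867844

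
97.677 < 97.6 False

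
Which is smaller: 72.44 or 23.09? 23.09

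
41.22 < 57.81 True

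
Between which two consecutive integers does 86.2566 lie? 86 and 87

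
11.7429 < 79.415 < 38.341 False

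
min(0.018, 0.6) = 0.018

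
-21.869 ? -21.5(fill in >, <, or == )<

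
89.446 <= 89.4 False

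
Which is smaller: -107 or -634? -634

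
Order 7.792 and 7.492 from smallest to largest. 7.492, 7.792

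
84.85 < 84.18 False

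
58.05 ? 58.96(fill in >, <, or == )<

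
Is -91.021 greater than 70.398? No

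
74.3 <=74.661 True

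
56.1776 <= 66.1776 True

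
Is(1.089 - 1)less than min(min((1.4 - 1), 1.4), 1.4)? Yes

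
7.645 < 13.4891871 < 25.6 True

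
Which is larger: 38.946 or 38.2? 38.946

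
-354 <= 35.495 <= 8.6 False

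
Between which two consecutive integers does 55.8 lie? 55 and 56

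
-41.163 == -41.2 False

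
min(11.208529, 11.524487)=11.208529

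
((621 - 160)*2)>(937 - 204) True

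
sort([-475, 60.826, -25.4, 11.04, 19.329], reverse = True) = [60.826, 19.329, 11.04, -25.4, -475]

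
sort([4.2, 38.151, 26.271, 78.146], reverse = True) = [78.146, 38.151, 26.271, 4.2]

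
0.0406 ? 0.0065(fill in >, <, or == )>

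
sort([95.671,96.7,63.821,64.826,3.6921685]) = [3.6921685,63.821,64.826,95.671,96.7]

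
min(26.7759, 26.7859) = 26.7759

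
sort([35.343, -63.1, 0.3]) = [-63.1, 0.3, 35.343]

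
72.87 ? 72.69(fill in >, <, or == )>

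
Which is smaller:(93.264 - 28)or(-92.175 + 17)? (-92.175 + 17)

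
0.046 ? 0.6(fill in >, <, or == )<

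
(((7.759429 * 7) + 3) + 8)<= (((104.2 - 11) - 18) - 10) False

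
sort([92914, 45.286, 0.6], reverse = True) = [92914, 45.286, 0.6]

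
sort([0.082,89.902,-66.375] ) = [-66.375,0.082,89.902]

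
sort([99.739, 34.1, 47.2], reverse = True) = [99.739, 47.2, 34.1]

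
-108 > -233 True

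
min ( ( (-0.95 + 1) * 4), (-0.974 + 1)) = 0.026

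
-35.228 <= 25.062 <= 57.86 True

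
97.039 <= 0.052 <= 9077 False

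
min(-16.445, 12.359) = -16.445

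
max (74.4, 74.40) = 74.40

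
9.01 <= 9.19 True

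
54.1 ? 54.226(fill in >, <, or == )<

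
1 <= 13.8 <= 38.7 True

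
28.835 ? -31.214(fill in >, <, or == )>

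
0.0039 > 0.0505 False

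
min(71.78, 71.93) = 71.78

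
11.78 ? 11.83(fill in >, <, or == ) <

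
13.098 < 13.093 False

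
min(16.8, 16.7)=16.7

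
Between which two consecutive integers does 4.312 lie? 4 and 5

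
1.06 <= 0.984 False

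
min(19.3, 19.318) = 19.3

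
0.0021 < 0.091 True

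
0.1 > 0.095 True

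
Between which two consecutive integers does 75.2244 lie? 75 and 76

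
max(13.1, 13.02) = 13.1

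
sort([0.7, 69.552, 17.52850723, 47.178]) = [0.7, 17.52850723, 47.178, 69.552]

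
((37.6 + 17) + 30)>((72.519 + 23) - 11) True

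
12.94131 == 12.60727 False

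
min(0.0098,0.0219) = 0.0098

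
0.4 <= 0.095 False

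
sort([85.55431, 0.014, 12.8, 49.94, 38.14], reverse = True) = [85.55431, 49.94, 38.14, 12.8, 0.014]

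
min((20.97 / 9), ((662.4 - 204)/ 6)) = 2.33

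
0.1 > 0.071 True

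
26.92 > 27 False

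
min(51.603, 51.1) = 51.1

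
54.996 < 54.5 False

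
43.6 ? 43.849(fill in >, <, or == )<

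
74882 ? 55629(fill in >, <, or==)>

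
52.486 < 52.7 True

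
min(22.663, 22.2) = 22.2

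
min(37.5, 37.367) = 37.367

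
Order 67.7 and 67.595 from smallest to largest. 67.595, 67.7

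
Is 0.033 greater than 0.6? No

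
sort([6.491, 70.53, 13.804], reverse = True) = [70.53, 13.804, 6.491]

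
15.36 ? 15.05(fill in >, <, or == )>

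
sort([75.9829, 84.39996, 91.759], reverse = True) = [91.759, 84.39996, 75.9829]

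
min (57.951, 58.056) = 57.951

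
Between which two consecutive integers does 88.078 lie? 88 and 89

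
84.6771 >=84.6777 False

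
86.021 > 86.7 False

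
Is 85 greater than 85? No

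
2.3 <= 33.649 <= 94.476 True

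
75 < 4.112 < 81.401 False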